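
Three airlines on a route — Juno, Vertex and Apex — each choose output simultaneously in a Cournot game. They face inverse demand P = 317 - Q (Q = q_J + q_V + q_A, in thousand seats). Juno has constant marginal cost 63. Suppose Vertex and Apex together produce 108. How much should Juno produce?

With rivals' combined output fixed at 108, Juno's profit is π_J = (317 - 108 - q_J)q_J - (63q_J) = (209 - q_J)q_J - (63q_J).
∂π_J/∂q_J = 146 - 2q_J = 0, so q_J = 73.

73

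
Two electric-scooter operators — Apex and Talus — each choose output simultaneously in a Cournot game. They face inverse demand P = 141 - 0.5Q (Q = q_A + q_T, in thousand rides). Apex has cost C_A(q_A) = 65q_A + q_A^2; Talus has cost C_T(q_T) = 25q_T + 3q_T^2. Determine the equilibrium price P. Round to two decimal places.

Apex's profit: π_A = (141 - 0.5Q)q_A - (65q_A + q_A²). Setting ∂π_A/∂q_A = 0: 76 - 3q_A - (1/2)(q_T) = 0.
Talus's profit: π_T = (141 - 0.5Q)q_T - (25q_T + 3q_T²). Setting ∂π_T/∂q_T = 0: 116 - 7q_T - (1/2)(q_A) = 0.
So q_A = (76 - (1/2)q_T)/3 and q_T = (116 - (1/2)q_A)/7.
Substituting one into the other gives q_A = 1896/83 and q_T = 1240/83.
Total output Q = 37.7831, so price P = 141 - (1/2)·37.7831 = 122.1084.

122.11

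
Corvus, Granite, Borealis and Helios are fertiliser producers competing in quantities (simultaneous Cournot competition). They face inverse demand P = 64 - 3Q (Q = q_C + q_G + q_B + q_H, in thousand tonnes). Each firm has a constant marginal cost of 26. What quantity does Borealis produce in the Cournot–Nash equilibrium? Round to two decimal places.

Each firm earns π_i = (64 - 3Q)q_i - 26q_i.
First-order condition (treating rivals' output as given): 38 - 6q_i - 3·Σ_{j≠i} q_j = 0.
By symmetry each firm produces the same amount; substituting Σ_{j≠i} q_j = 3q_i yields q_i = 38/15.

2.53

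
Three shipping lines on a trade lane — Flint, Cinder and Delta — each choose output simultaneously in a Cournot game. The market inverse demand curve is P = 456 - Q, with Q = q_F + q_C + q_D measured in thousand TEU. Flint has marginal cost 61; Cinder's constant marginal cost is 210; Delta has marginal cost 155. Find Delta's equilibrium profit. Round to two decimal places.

Flint's profit: π_F = (456 - Q)q_F - (61q_F). Setting ∂π_F/∂q_F = 0: 395 - 2q_F - (q_C + q_D) = 0.
Cinder's first-order condition: 246 - 2q_C - (q_F + q_D) = 0.
Delta's first-order condition: 301 - 2q_D - (q_F + q_C) = 0.
Summing all 3 equations gives 942 − 4Q = 0, hence Q = 471/2.
Back-substituting: q_F = (395 − 471/2) = 319/2, q_C = (246 − 471/2) = 21/2, q_D = (301 − 471/2) = 131/2.
Price P = 456 - 471/2 = 441/2.
Delta's profit: (441/2 - 155)·(131/2) = 4290.2500.

4290.25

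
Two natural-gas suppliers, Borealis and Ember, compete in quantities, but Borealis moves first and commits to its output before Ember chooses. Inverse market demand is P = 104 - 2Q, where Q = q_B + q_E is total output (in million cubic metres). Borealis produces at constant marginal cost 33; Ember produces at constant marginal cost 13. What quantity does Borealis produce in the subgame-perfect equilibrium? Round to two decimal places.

The follower Ember best-responds to any q_B: π_E = (104 - 2Q)q_E - 13q_E.
∂π_E/∂q_E = 91 - 2q_B - 4q_E = 0 gives the reaction function q_E = (91 - 2q_B)/4.
The leader anticipates this reaction. Substituting into P = 104 - 2Q gives P = 117/2 - q_B, so π_B = (117/2 - q_B)q_B - 33q_B.
Maximising: ∂π_B/∂q_B = 51/2 - 2q_B = 0, giving q_B = 51/4.
Then q_E = (91 - 2·(51/4))/4 = 131/8.

12.75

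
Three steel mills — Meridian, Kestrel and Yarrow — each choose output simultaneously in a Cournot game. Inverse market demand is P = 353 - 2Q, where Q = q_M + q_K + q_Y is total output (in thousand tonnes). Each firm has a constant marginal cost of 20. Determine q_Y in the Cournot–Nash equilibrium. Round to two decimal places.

A representative firm's profit is π_i = q_i(353 - 2Q) - 20q_i.
Setting ∂π_i/∂q_i = 0 with rivals' quantities fixed: 333 - 4q_i - 2·Σ_{j≠i} q_j = 0.
By symmetry each firm produces the same amount; substituting Σ_{j≠i} q_j = 2q_i yields q_i = 333/8.

41.63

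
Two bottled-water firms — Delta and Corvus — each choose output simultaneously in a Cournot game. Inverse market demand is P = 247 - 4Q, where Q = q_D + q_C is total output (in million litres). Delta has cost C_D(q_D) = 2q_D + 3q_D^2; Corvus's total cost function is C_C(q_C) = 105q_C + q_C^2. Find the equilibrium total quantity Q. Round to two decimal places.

23.31

Delta's profit: π_D = (247 - 4Q)q_D - (2q_D + 3q_D²). Setting ∂π_D/∂q_D = 0: 245 - 14q_D - 4(q_C) = 0.
Corvus's profit: π_C = (247 - 4Q)q_C - (105q_C + q_C²). Setting ∂π_C/∂q_C = 0: 142 - 10q_C - 4(q_D) = 0.
Rearranging gives the reaction functions q_D = (245 - 4q_C)/14 and q_C = (142 - 4q_D)/10.
Solving the pair: q_D = 941/62, q_C = 252/31.
Total output Q = 941/62 + 252/31 = 1445/62.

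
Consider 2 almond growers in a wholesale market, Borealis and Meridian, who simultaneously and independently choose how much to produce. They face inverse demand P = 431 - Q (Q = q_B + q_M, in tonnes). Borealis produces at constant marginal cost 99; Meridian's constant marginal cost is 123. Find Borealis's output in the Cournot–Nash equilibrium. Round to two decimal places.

Borealis's profit: π_B = (431 - Q)q_B - (99q_B). Setting ∂π_B/∂q_B = 0: 332 - 2q_B - (q_M) = 0.
Meridian's first-order condition: 308 - 2q_M - (q_B) = 0.
Best responses: q_B = (332 - q_M)/2, q_M = (308 - q_B)/2.
Solving the pair: q_B = 356/3, q_M = 284/3.

118.67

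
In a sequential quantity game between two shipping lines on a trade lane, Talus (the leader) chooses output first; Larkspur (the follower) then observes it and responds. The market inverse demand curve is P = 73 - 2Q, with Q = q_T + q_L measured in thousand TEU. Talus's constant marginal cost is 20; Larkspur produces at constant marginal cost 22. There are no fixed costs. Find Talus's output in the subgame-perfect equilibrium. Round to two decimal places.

The follower Larkspur best-responds to any q_T: π_L = (73 - 2Q)q_L - 22q_L.
Follower FOC: 51 - 2q_T - 4q_L = 0, so q_L(q_T) = (51 - 2q_T)/4.
Talus substitutes q_L(q_T) into its own profit: π_T = q_T(73 - 2q_T - (51 - 2q_T)/2) - 20q_T = (95/2 - q_T)q_T - 20q_T.
Maximising: ∂π_T/∂q_T = 55/2 - 2q_T = 0, giving q_T = 55/4.
Then q_L = (51 - 2·(55/4))/4 = 47/8.

13.75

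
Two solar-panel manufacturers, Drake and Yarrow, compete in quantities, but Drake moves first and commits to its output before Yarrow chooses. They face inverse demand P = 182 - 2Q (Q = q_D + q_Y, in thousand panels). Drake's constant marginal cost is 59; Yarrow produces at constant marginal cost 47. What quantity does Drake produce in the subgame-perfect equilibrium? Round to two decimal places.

27.75

Solve by backward induction. Given q_D, the follower Yarrow maximises π_Y = (182 - 2q_D - 2q_Y)q_Y - 47q_Y.
Setting the follower's marginal profit to zero, 135 - 2q_D - 4q_Y = 0, i.e. q_Y = (135 - 2q_D)/4.
The leader anticipates this reaction. Substituting into P = 182 - 2Q gives P = 229/2 - q_D, so π_D = (229/2 - q_D)q_D - 59q_D.
Leader FOC: 111/2 - 2q_D = 0, so q_D = 111/4.
Then q_Y = (135 - 2·(111/4))/4 = 159/8.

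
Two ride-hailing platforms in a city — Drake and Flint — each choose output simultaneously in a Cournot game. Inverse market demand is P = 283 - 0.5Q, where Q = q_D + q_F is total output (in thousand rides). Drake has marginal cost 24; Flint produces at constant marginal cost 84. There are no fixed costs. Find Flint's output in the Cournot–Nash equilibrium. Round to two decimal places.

92.67

Drake's profit: π_D = (283 - 0.5Q)q_D - (24q_D). Setting ∂π_D/∂q_D = 0: 259 - q_D - (1/2)(q_F) = 0.
Flint's profit: π_F = (283 - 0.5Q)q_F - (84q_F). Setting ∂π_F/∂q_F = 0: 199 - q_F - (1/2)(q_D) = 0.
Rearranging gives the reaction functions q_D = (259 - (1/2)q_F) and q_F = (199 - (1/2)q_D).
Solving the pair: q_D = 638/3, q_F = 278/3.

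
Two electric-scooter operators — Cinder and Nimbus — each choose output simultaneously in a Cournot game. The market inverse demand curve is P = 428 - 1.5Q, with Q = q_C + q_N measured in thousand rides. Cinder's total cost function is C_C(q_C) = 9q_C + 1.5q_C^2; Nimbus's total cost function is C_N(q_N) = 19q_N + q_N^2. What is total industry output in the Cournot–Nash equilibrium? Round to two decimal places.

Cinder's profit: π_C = (428 - 1.5Q)q_C - (9q_C + (3/2)q_C²). Setting ∂π_C/∂q_C = 0: 419 - 6q_C - (3/2)(q_N) = 0.
Nimbus's profit: π_N = (428 - 1.5Q)q_N - (19q_N + q_N²). Setting ∂π_N/∂q_N = 0: 409 - 5q_N - (3/2)(q_C) = 0.
Rearranging gives the reaction functions q_C = (419 - (3/2)q_N)/6 and q_N = (409 - (3/2)q_C)/5.
Solving the pair: q_C = 53.3874, q_N = 65.7838.
Total output Q = 53.3874 + 65.7838 = 119.1712.

119.17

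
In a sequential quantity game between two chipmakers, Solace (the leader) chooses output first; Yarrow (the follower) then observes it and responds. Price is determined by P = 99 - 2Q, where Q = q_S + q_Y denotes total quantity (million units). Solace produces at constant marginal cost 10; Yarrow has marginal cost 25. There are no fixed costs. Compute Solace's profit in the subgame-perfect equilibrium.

676

Solve by backward induction. Given q_S, the follower Yarrow maximises π_Y = (99 - 2q_S - 2q_Y)q_Y - 25q_Y.
Setting the follower's marginal profit to zero, 74 - 2q_S - 4q_Y = 0, i.e. q_Y = (74 - 2q_S)/4.
Solace substitutes q_Y(q_S) into its own profit: π_S = q_S(99 - 2q_S - (74 - 2q_S)/2) - 10q_S = (62 - q_S)q_S - 10q_S.
Maximising: ∂π_S/∂q_S = 52 - 2q_S = 0, giving q_S = 26.
Then q_Y = (74 - 2·26)/4 = 11/2.
Price P = 99 - 2·(63/2) = 36.
Solace's profit: (36 - 10)·26 = 676.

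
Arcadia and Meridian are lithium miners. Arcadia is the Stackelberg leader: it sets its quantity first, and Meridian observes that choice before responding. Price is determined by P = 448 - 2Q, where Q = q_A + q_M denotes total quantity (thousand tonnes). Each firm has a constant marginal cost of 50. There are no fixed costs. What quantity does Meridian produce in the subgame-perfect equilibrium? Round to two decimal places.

49.75

The follower Meridian best-responds to any q_A: π_M = (448 - 2Q)q_M - 50q_M.
Follower FOC: 398 - 2q_A - 4q_M = 0, so q_M(q_A) = (398 - 2q_A)/4.
The leader anticipates this reaction. Substituting into P = 448 - 2Q gives P = 249 - q_A, so π_A = (249 - q_A)q_A - 50q_A.
The leader's first-order condition 199 - 2q_A = 0 yields q_A = 199/2.
Then q_M = (398 - 2·(199/2))/4 = 199/4.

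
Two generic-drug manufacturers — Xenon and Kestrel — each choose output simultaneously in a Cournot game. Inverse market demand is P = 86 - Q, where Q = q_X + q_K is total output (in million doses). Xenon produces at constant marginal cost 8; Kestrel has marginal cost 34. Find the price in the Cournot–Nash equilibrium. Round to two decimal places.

Xenon's profit: π_X = (86 - Q)q_X - (8q_X). Setting ∂π_X/∂q_X = 0: 78 - 2q_X - (q_K) = 0.
Kestrel's profit: π_K = (86 - Q)q_K - (34q_K). Setting ∂π_K/∂q_K = 0: 52 - 2q_K - (q_X) = 0.
Rearranging gives the reaction functions q_X = (78 - q_K)/2 and q_K = (52 - q_X)/2.
Solving the pair: q_X = 104/3, q_K = 26/3.
Total output Q = 130/3, so price P = 86 - 130/3 = 128/3.

42.67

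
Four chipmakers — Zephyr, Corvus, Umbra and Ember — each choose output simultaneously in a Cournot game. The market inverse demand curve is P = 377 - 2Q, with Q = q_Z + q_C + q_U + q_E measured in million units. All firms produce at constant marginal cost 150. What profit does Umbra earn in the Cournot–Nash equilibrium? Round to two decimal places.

A representative firm's profit is π_i = q_i(377 - 2Q) - 150q_i.
Setting ∂π_i/∂q_i = 0 with rivals' quantities fixed: 227 - 4q_i - 2·Σ_{j≠i} q_j = 0.
By symmetry each firm produces the same amount; substituting Σ_{j≠i} q_j = 3q_i yields q_i = 227/10.
Price P = 377 - 2·(454/5) = 977/5.
Umbra's profit: (977/5 - 150)·(227/10) = 1030.5800.

1030.58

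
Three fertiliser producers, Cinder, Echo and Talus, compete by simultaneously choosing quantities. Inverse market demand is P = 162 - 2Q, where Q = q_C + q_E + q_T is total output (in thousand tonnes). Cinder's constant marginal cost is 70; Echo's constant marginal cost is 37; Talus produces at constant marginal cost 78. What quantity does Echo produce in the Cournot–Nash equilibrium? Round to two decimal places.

24.88

Cinder's profit: π_C = (162 - 2Q)q_C - (70q_C). Setting ∂π_C/∂q_C = 0: 92 - 4q_C - 2(q_E + q_T) = 0.
Echo's profit: π_E = (162 - 2Q)q_E - (37q_E). Setting ∂π_E/∂q_E = 0: 125 - 4q_E - 2(q_C + q_T) = 0.
Talus's first-order condition: 84 - 4q_T - 2(q_C + q_E) = 0.
Adding the 3 first-order conditions: 301 − 8Q = 0, so Q = 301/8.
Back-substituting: q_C = (92 − 301/4)/2 = 67/8, q_E = (125 − 301/4)/2 = 199/8, q_T = (84 − 301/4)/2 = 35/8.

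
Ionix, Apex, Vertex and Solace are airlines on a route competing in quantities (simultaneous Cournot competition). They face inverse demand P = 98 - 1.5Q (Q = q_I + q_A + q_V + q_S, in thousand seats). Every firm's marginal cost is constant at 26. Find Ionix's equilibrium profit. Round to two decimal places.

Each firm earns π_i = (98 - 1.5Q)q_i - 26q_i.
Setting ∂π_i/∂q_i = 0 with rivals' quantities fixed: 72 - 3q_i - (3/2)·Σ_{j≠i} q_j = 0.
With identical firms every q_j equals q_i, so Σ_{j≠i} q_j = 3q_i and 72 = (15/2)q_i, giving q_i = 48/5.
Price P = 98 - (3/2)·(192/5) = 202/5.
Ionix's profit: (202/5 - 26)·(48/5) = 138.2400.

138.24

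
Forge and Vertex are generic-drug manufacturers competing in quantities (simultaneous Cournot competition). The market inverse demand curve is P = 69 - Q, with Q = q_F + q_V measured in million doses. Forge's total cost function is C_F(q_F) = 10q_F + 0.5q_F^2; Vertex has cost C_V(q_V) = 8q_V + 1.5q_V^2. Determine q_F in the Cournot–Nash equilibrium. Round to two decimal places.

Forge's profit: π_F = (69 - Q)q_F - (10q_F + (1/2)q_F²). Setting ∂π_F/∂q_F = 0: 59 - 3q_F - (q_V) = 0.
Vertex's first-order condition: 61 - 5q_V - (q_F) = 0.
Rearranging gives the reaction functions q_F = (59 - q_V)/3 and q_V = (61 - q_F)/5.
Substituting one into the other gives q_F = 117/7 and q_V = 62/7.

16.71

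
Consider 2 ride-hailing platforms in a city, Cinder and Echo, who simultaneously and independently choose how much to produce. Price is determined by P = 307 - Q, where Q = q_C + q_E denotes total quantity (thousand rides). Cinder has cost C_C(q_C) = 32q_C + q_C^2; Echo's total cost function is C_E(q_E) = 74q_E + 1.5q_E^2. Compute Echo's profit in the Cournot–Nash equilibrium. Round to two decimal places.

Cinder's profit: π_C = (307 - Q)q_C - (32q_C + q_C²). Setting ∂π_C/∂q_C = 0: 275 - 4q_C - (q_E) = 0.
Echo's profit: π_E = (307 - Q)q_E - (74q_E + (3/2)q_E²). Setting ∂π_E/∂q_E = 0: 233 - 5q_E - (q_C) = 0.
Best responses: q_C = (275 - q_E)/4, q_E = (233 - q_C)/5.
Substituting one into the other gives q_C = 1142/19 and q_E = 657/19.
Price P = 307 - 1799/19 = 212.3158.
Echo's profit: 212.3158·(657/19) - 74·(657/19) - (3/2)(657/19)² = 2989.2590.

2989.26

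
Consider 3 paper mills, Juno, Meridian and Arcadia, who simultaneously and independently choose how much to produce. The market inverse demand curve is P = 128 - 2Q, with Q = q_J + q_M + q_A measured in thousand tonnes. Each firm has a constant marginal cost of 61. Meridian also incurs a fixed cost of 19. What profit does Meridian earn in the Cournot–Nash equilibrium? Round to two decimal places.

121.28

A representative firm's profit is π_i = q_i(128 - 2Q) - 61q_i.
Setting ∂π_i/∂q_i = 0 with rivals' quantities fixed: 67 - 4q_i - 2·Σ_{j≠i} q_j = 0.
With identical firms every q_j equals q_i, so Σ_{j≠i} q_j = 2q_i and 67 = 8q_i, giving q_i = 67/8.
Price P = 128 - 2·(201/8) = 311/4.
Meridian's profit: (311/4 - 61)·(67/8) - 19 = 121.2813.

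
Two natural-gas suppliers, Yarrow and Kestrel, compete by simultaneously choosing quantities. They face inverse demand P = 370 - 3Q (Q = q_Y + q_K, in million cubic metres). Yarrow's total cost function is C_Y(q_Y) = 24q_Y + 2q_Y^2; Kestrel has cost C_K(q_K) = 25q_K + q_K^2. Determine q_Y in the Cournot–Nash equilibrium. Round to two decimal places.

Yarrow's profit: π_Y = (370 - 3Q)q_Y - (24q_Y + 2q_Y²). Setting ∂π_Y/∂q_Y = 0: 346 - 10q_Y - 3(q_K) = 0.
Kestrel's profit: π_K = (370 - 3Q)q_K - (25q_K + q_K²). Setting ∂π_K/∂q_K = 0: 345 - 8q_K - 3(q_Y) = 0.
Rearranging gives the reaction functions q_Y = (346 - 3q_K)/10 and q_K = (345 - 3q_Y)/8.
Substituting one into the other gives q_Y = 1733/71 and q_K = 33.9718.

24.41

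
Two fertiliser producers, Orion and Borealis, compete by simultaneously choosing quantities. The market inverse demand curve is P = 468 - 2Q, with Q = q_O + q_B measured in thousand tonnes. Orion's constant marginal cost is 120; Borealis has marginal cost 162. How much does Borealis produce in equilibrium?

Orion's profit: π_O = (468 - 2Q)q_O - (120q_O). Setting ∂π_O/∂q_O = 0: 348 - 4q_O - 2(q_B) = 0.
Borealis's profit: π_B = (468 - 2Q)q_B - (162q_B). Setting ∂π_B/∂q_B = 0: 306 - 4q_B - 2(q_O) = 0.
So q_O = (348 - 2q_B)/4 and q_B = (306 - 2q_O)/4.
Solving the pair: q_O = 65, q_B = 44.

44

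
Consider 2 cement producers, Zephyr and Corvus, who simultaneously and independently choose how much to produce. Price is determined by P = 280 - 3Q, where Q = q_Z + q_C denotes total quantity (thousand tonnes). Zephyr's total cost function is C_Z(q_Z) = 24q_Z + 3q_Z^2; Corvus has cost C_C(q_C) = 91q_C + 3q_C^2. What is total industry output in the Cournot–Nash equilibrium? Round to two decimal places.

Zephyr's profit: π_Z = (280 - 3Q)q_Z - (24q_Z + 3q_Z²). Setting ∂π_Z/∂q_Z = 0: 256 - 12q_Z - 3(q_C) = 0.
Corvus's profit: π_C = (280 - 3Q)q_C - (91q_C + 3q_C²). Setting ∂π_C/∂q_C = 0: 189 - 12q_C - 3(q_Z) = 0.
Rearranging gives the reaction functions q_Z = (256 - 3q_C)/12 and q_C = (189 - 3q_Z)/12.
Substituting one into the other gives q_Z = 167/9 and q_C = 100/9.
Total output Q = 167/9 + 100/9 = 89/3.

29.67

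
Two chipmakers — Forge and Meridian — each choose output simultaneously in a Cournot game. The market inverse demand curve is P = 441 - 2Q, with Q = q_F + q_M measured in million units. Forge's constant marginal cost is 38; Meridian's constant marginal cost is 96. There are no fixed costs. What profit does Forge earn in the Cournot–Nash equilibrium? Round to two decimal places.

11806.72

Forge's profit: π_F = (441 - 2Q)q_F - (38q_F). Setting ∂π_F/∂q_F = 0: 403 - 4q_F - 2(q_M) = 0.
Meridian's profit: π_M = (441 - 2Q)q_M - (96q_M). Setting ∂π_M/∂q_M = 0: 345 - 4q_M - 2(q_F) = 0.
Best responses: q_F = (403 - 2q_M)/4, q_M = (345 - 2q_F)/4.
Solving the pair: q_F = 461/6, q_M = 287/6.
Price P = 441 - 2·(374/3) = 575/3.
Forge's profit: (575/3 - 38)·(461/6) = 11806.7222.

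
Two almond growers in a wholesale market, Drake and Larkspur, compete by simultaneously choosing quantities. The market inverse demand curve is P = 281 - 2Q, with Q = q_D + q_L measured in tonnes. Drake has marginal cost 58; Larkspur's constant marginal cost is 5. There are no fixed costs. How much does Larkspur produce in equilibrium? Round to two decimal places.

54.83

Drake's profit: π_D = (281 - 2Q)q_D - (58q_D). Setting ∂π_D/∂q_D = 0: 223 - 4q_D - 2(q_L) = 0.
Larkspur's first-order condition: 276 - 4q_L - 2(q_D) = 0.
So q_D = (223 - 2q_L)/4 and q_L = (276 - 2q_D)/4.
Solving the pair: q_D = 85/3, q_L = 329/6.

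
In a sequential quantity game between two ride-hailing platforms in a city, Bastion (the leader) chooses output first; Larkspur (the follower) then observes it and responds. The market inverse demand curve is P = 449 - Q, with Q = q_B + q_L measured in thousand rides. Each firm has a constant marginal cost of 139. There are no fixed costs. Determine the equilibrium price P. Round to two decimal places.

Solve by backward induction. Given q_B, the follower Larkspur maximises π_L = (449 - q_B - q_L)q_L - 139q_L.
Follower FOC: 310 - q_B - 2q_L = 0, so q_L(q_B) = (310 - q_B)/2.
The leader anticipates this reaction. Substituting into P = 449 - Q gives P = 294 - (1/2)q_B, so π_B = (294 - (1/2)q_B)q_B - 139q_B.
The leader's first-order condition 155 - q_B = 0 yields q_B = 155.
Then q_L = (310 - 155)/2 = 155/2.
Total output Q = 465/2, so price P = 449 - 465/2 = 433/2.

216.50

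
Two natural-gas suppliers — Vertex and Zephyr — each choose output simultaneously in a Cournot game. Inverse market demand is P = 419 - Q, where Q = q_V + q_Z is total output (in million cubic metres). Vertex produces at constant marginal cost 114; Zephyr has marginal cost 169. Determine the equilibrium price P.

234

Vertex's profit: π_V = (419 - Q)q_V - (114q_V). Setting ∂π_V/∂q_V = 0: 305 - 2q_V - (q_Z) = 0.
Zephyr's profit: π_Z = (419 - Q)q_Z - (169q_Z). Setting ∂π_Z/∂q_Z = 0: 250 - 2q_Z - (q_V) = 0.
Best responses: q_V = (305 - q_Z)/2, q_Z = (250 - q_V)/2.
Substituting one into the other gives q_V = 120 and q_Z = 65.
Total output Q = 185, so price P = 419 - 185 = 234.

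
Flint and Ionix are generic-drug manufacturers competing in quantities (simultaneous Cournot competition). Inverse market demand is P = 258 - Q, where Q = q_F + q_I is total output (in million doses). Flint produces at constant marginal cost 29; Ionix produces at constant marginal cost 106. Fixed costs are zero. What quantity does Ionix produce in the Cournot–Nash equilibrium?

25

Flint's profit: π_F = (258 - Q)q_F - (29q_F). Setting ∂π_F/∂q_F = 0: 229 - 2q_F - (q_I) = 0.
Ionix's first-order condition: 152 - 2q_I - (q_F) = 0.
Rearranging gives the reaction functions q_F = (229 - q_I)/2 and q_I = (152 - q_F)/2.
Substituting one into the other gives q_F = 102 and q_I = 25.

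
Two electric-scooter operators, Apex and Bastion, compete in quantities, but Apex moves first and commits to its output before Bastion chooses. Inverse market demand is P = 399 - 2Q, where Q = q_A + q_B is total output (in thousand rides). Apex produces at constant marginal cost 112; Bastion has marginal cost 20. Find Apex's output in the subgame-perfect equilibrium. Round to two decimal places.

Solve by backward induction. Given q_A, the follower Bastion maximises π_B = (399 - 2q_A - 2q_B)q_B - 20q_B.
Setting the follower's marginal profit to zero, 379 - 2q_A - 4q_B = 0, i.e. q_B = (379 - 2q_A)/4.
Apex substitutes q_B(q_A) into its own profit: π_A = q_A(399 - 2q_A - (379 - 2q_A)/2) - 112q_A = (419/2 - q_A)q_A - 112q_A.
The leader's first-order condition 195/2 - 2q_A = 0 yields q_A = 195/4.
Then q_B = (379 - 2·(195/4))/4 = 563/8.

48.75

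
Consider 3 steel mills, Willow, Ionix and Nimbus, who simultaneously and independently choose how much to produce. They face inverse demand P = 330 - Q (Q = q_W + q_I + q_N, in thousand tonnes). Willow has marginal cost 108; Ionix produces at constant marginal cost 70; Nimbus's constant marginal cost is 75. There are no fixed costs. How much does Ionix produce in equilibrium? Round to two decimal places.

75.75

Willow's profit: π_W = (330 - Q)q_W - (108q_W). Setting ∂π_W/∂q_W = 0: 222 - 2q_W - (q_I + q_N) = 0.
Ionix's first-order condition: 260 - 2q_I - (q_W + q_N) = 0.
Nimbus's profit: π_N = (330 - Q)q_N - (75q_N). Setting ∂π_N/∂q_N = 0: 255 - 2q_N - (q_W + q_I) = 0.
Adding the 3 conditions: 737 − 2Q − 2Q = 0, i.e. Q = 737/4.
Back-substituting: q_W = (222 − 737/4) = 151/4, q_I = (260 − 737/4) = 303/4, q_N = (255 − 737/4) = 283/4.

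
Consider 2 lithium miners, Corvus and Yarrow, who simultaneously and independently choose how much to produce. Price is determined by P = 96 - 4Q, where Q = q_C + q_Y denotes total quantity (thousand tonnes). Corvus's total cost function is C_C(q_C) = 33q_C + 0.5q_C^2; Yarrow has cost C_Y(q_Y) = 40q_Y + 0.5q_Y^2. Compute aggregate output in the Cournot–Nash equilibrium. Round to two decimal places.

Corvus's profit: π_C = (96 - 4Q)q_C - (33q_C + (1/2)q_C²). Setting ∂π_C/∂q_C = 0: 63 - 9q_C - 4(q_Y) = 0.
Yarrow's profit: π_Y = (96 - 4Q)q_Y - (40q_Y + (1/2)q_Y²). Setting ∂π_Y/∂q_Y = 0: 56 - 9q_Y - 4(q_C) = 0.
So q_C = (63 - 4q_Y)/9 and q_Y = (56 - 4q_C)/9.
Solving the pair: q_C = 343/65, q_Y = 252/65.
Total output Q = 343/65 + 252/65 = 119/13.

9.15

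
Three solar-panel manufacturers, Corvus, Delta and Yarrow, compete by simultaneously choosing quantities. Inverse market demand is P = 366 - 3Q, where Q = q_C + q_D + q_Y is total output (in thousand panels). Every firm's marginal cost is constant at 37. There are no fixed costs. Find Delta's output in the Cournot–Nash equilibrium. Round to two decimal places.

A representative firm's profit is π_i = q_i(366 - 3Q) - 37q_i.
Setting ∂π_i/∂q_i = 0 with rivals' quantities fixed: 329 - 6q_i - 3·Σ_{j≠i} q_j = 0.
By symmetry each firm produces the same amount; substituting Σ_{j≠i} q_j = 2q_i yields q_i = 329/12.

27.42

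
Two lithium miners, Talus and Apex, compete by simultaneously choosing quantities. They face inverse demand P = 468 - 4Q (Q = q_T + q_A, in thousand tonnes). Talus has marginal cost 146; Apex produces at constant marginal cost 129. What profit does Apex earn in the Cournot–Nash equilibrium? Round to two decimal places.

3520.44

Talus's profit: π_T = (468 - 4Q)q_T - (146q_T). Setting ∂π_T/∂q_T = 0: 322 - 8q_T - 4(q_A) = 0.
Apex's profit: π_A = (468 - 4Q)q_A - (129q_A). Setting ∂π_A/∂q_A = 0: 339 - 8q_A - 4(q_T) = 0.
Rearranging gives the reaction functions q_T = (322 - 4q_A)/8 and q_A = (339 - 4q_T)/8.
Solving the pair: q_T = 305/12, q_A = 89/3.
Price P = 468 - 4·(661/12) = 743/3.
Apex's profit: (743/3 - 129)·(89/3) = 3520.4444.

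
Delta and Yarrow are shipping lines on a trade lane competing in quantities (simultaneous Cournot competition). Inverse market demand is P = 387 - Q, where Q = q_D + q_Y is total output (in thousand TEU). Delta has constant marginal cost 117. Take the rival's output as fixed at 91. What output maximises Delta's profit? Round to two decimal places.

With the rival's output fixed at 91, Delta's profit is π_D = (387 - 91 - q_D)q_D - (117q_D) = (296 - q_D)q_D - (117q_D).
∂π_D/∂q_D = 179 - 2q_D = 0, so q_D = 179/2.

89.50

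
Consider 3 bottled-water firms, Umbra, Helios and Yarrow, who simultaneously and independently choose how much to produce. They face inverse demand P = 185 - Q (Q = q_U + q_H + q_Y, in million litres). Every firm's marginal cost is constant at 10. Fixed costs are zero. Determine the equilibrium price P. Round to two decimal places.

Each firm earns π_i = (185 - Q)q_i - 10q_i.
Setting ∂π_i/∂q_i = 0 with rivals' quantities fixed: 175 - 2q_i - Σ_{j≠i} q_j = 0.
With identical firms every q_j equals q_i, so Σ_{j≠i} q_j = 2q_i and 175 = 4q_i, giving q_i = 175/4.
Total output Q = 525/4, so price P = 185 - 525/4 = 215/4.

53.75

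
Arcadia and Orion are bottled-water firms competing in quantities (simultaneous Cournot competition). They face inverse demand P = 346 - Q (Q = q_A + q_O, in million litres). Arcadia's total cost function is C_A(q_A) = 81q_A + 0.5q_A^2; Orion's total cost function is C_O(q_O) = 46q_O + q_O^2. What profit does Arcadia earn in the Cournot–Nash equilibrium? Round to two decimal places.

Arcadia's profit: π_A = (346 - Q)q_A - (81q_A + (1/2)q_A²). Setting ∂π_A/∂q_A = 0: 265 - 3q_A - (q_O) = 0.
Orion's first-order condition: 300 - 4q_O - (q_A) = 0.
Rearranging gives the reaction functions q_A = (265 - q_O)/3 and q_O = (300 - q_A)/4.
Solving the pair: q_A = 760/11, q_O = 635/11.
Price P = 346 - 1395/11 = 219.1818.
Arcadia's profit: 219.1818·(760/11) - 81·(760/11) - (1/2)(760/11)² = 7160.3306.

7160.33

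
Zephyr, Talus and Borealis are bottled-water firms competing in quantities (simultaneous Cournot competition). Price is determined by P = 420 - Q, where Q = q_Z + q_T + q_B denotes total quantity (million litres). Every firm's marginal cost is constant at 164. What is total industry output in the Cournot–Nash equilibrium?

192

Each firm earns π_i = (420 - Q)q_i - 164q_i.
First-order condition (treating rivals' output as given): 256 - 2q_i - Σ_{j≠i} q_j = 0.
With identical firms every q_j equals q_i, so Σ_{j≠i} q_j = 2q_i and 256 = 4q_i, giving q_i = 64.
Total output Q = 64 + 64 + 64 = 192.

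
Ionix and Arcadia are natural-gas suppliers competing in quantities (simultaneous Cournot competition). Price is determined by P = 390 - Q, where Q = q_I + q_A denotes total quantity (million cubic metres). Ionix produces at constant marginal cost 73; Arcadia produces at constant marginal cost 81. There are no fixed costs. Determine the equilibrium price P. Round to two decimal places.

181.33

Ionix's profit: π_I = (390 - Q)q_I - (73q_I). Setting ∂π_I/∂q_I = 0: 317 - 2q_I - (q_A) = 0.
Arcadia's profit: π_A = (390 - Q)q_A - (81q_A). Setting ∂π_A/∂q_A = 0: 309 - 2q_A - (q_I) = 0.
Best responses: q_I = (317 - q_A)/2, q_A = (309 - q_I)/2.
Solving the pair: q_I = 325/3, q_A = 301/3.
Total output Q = 626/3, so price P = 390 - 626/3 = 544/3.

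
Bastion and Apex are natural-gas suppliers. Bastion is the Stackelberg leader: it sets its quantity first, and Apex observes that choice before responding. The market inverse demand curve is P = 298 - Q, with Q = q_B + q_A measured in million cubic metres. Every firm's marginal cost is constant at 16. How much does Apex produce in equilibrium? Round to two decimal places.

Solve by backward induction. Given q_B, the follower Apex maximises π_A = (298 - q_B - q_A)q_A - 16q_A.
∂π_A/∂q_A = 282 - q_B - 2q_A = 0 gives the reaction function q_A = (282 - q_B)/2.
The leader anticipates this reaction. Substituting into P = 298 - Q gives P = 157 - (1/2)q_B, so π_B = (157 - (1/2)q_B)q_B - 16q_B.
The leader's first-order condition 141 - q_B = 0 yields q_B = 141.
Then q_A = (282 - 141)/2 = 141/2.

70.50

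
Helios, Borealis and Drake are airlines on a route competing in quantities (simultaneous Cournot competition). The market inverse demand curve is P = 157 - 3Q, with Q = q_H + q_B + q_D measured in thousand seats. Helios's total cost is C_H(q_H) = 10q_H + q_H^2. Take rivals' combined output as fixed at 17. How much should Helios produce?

12

With rivals' combined output fixed at 17, Helios's profit is π_H = (157 - 3·17 - 3q_H)q_H - (10q_H + q_H²) = (106 - 3q_H)q_H - (10q_H + q_H²).
∂π_H/∂q_H = 96 - 8q_H = 0, so q_H = 12.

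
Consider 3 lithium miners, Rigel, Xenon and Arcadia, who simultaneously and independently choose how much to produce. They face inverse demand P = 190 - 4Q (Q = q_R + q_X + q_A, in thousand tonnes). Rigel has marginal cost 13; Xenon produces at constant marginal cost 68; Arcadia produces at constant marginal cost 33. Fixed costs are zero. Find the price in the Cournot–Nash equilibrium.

Rigel's profit: π_R = (190 - 4Q)q_R - (13q_R). Setting ∂π_R/∂q_R = 0: 177 - 8q_R - 4(q_X + q_A) = 0.
Xenon's first-order condition: 122 - 8q_X - 4(q_R + q_A) = 0.
Arcadia's profit: π_A = (190 - 4Q)q_A - (33q_A). Setting ∂π_A/∂q_A = 0: 157 - 8q_A - 4(q_R + q_X) = 0.
Summing all 3 equations gives 456 − 16Q = 0, hence Q = 57/2.
Back-substituting: q_R = (177 − 114)/4 = 63/4, q_X = (122 − 114)/4 = 2, q_A = (157 − 114)/4 = 43/4.
Total output Q = 57/2, so price P = 190 - 4·(57/2) = 76.

76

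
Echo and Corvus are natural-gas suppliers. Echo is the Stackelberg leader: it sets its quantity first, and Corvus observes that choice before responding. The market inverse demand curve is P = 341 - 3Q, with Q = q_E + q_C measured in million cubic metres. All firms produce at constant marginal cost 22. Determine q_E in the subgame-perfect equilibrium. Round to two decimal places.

The follower Corvus best-responds to any q_E: π_C = (341 - 3Q)q_C - 22q_C.
Follower FOC: 319 - 3q_E - 6q_C = 0, so q_C(q_E) = (319 - 3q_E)/6.
Echo substitutes q_C(q_E) into its own profit: π_E = q_E(341 - 3q_E - (319 - 3q_E)/2) - 22q_E = (363/2 - (3/2)q_E)q_E - 22q_E.
Maximising: ∂π_E/∂q_E = 319/2 - 3q_E = 0, giving q_E = 319/6.
Then q_C = (319 - 3·(319/6))/6 = 319/12.

53.17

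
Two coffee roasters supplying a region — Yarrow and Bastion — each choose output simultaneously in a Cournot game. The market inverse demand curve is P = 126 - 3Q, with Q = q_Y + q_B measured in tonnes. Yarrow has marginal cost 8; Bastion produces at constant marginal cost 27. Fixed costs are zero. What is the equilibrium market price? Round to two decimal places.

Yarrow's profit: π_Y = (126 - 3Q)q_Y - (8q_Y). Setting ∂π_Y/∂q_Y = 0: 118 - 6q_Y - 3(q_B) = 0.
Bastion's first-order condition: 99 - 6q_B - 3(q_Y) = 0.
So q_Y = (118 - 3q_B)/6 and q_B = (99 - 3q_Y)/6.
Substituting one into the other gives q_Y = 137/9 and q_B = 80/9.
Total output Q = 217/9, so price P = 126 - 3·(217/9) = 161/3.

53.67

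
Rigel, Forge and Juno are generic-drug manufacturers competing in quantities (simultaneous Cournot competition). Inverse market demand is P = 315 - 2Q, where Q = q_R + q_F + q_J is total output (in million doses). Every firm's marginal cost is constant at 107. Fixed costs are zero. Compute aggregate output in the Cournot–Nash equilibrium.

Each firm earns π_i = (315 - 2Q)q_i - 107q_i.
Setting ∂π_i/∂q_i = 0 with rivals' quantities fixed: 208 - 4q_i - 2·Σ_{j≠i} q_j = 0.
By symmetry each firm produces the same amount; substituting Σ_{j≠i} q_j = 2q_i yields q_i = 208/8 = 26.
Total output Q = 26 + 26 + 26 = 78.

78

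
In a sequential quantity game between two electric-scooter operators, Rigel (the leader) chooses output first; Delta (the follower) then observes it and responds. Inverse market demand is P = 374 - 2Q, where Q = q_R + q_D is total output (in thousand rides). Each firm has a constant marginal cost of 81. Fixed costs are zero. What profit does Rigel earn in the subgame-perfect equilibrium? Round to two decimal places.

5365.56

Solve by backward induction. Given q_R, the follower Delta maximises π_D = (374 - 2q_R - 2q_D)q_D - 81q_D.
Setting the follower's marginal profit to zero, 293 - 2q_R - 4q_D = 0, i.e. q_D = (293 - 2q_R)/4.
Rigel substitutes q_D(q_R) into its own profit: π_R = q_R(374 - 2q_R - (293 - 2q_R)/2) - 81q_R = (455/2 - q_R)q_R - 81q_R.
Maximising: ∂π_R/∂q_R = 293/2 - 2q_R = 0, giving q_R = 293/4.
Then q_D = (293 - 2·(293/4))/4 = 293/8.
Price P = 374 - 2·(879/8) = 617/4.
Rigel's profit: (617/4 - 81)·(293/4) = 5365.5625.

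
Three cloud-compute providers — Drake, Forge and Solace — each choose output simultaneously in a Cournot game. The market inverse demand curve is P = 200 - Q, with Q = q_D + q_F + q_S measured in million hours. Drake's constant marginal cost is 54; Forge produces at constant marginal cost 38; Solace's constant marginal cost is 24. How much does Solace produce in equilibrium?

Drake's profit: π_D = (200 - Q)q_D - (54q_D). Setting ∂π_D/∂q_D = 0: 146 - 2q_D - (q_F + q_S) = 0.
Forge's profit: π_F = (200 - Q)q_F - (38q_F). Setting ∂π_F/∂q_F = 0: 162 - 2q_F - (q_D + q_S) = 0.
Solace's profit: π_S = (200 - Q)q_S - (24q_S). Setting ∂π_S/∂q_S = 0: 176 - 2q_S - (q_D + q_F) = 0.
Adding the 3 conditions: 484 − 2Q − 2Q = 0, i.e. Q = 121.
Back-substituting: q_D = (146 − 121) = 25, q_F = (162 − 121) = 41, q_S = (176 − 121) = 55.

55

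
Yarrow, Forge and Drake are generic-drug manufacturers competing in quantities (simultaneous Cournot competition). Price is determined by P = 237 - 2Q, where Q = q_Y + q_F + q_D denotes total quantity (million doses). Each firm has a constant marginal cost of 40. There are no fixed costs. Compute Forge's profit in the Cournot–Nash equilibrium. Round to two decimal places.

1212.78

A representative firm's profit is π_i = q_i(237 - 2Q) - 40q_i.
First-order condition (treating rivals' output as given): 197 - 4q_i - 2·Σ_{j≠i} q_j = 0.
By symmetry each firm produces the same amount; substituting Σ_{j≠i} q_j = 2q_i yields q_i = 197/8.
Price P = 237 - 2·(591/8) = 357/4.
Forge's profit: (357/4 - 40)·(197/8) = 1212.7813.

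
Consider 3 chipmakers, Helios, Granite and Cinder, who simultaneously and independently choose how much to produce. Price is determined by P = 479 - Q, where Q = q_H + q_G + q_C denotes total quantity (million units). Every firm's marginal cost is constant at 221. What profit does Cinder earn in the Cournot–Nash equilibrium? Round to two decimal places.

A representative firm's profit is π_i = q_i(479 - Q) - 221q_i.
First-order condition (treating rivals' output as given): 258 - 2q_i - Σ_{j≠i} q_j = 0.
With identical firms every q_j equals q_i, so Σ_{j≠i} q_j = 2q_i and 258 = 4q_i, giving q_i = 129/2.
Price P = 479 - 387/2 = 571/2.
Cinder's profit: (571/2 - 221)·(129/2) = 4160.2500.

4160.25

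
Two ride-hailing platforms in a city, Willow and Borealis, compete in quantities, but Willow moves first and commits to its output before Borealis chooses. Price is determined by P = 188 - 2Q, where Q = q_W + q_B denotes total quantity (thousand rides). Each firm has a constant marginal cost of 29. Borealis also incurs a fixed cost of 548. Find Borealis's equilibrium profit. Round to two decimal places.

The follower Borealis best-responds to any q_W: π_B = (188 - 2Q)q_B - 29q_B.
Setting the follower's marginal profit to zero, 159 - 2q_W - 4q_B = 0, i.e. q_B = (159 - 2q_W)/4.
Willow substitutes q_B(q_W) into its own profit: π_W = q_W(188 - 2q_W - (159 - 2q_W)/2) - 29q_W = (217/2 - q_W)q_W - 29q_W.
Leader FOC: 159/2 - 2q_W = 0, so q_W = 159/4.
Then q_B = (159 - 2·(159/4))/4 = 159/8.
Price P = 188 - 2·(477/8) = 275/4.
Borealis's profit: (275/4 - 29)·(159/8) - 548 = 242.0313.

242.03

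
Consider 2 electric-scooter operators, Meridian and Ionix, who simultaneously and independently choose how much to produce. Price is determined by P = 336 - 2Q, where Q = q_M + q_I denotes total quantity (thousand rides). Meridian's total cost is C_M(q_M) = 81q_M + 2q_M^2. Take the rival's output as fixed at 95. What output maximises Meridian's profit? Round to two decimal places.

With the rival's output fixed at 95, Meridian's profit is π_M = (336 - 2·95 - 2q_M)q_M - (81q_M + 2q_M²) = (146 - 2q_M)q_M - (81q_M + 2q_M²).
∂π_M/∂q_M = 65 - 8q_M = 0, so q_M = 65/8.

8.13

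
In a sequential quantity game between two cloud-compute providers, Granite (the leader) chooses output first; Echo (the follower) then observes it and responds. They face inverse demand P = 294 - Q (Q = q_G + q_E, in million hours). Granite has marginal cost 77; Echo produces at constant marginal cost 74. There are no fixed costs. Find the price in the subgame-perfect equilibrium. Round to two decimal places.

The follower Echo best-responds to any q_G: π_E = (294 - Q)q_E - 74q_E.
∂π_E/∂q_E = 220 - q_G - 2q_E = 0 gives the reaction function q_E = (220 - q_G)/2.
Granite substitutes q_E(q_G) into its own profit: π_G = q_G(294 - q_G - (220 - q_G)/2) - 77q_G = (184 - (1/2)q_G)q_G - 77q_G.
The leader's first-order condition 107 - q_G = 0 yields q_G = 107.
Then q_E = (220 - 107)/2 = 113/2.
Total output Q = 327/2, so price P = 294 - 327/2 = 261/2.

130.50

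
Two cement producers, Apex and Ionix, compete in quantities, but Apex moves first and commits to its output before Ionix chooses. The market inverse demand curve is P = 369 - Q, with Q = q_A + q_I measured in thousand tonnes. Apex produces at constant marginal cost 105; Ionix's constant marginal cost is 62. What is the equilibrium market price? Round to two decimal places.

160.25

Solve by backward induction. Given q_A, the follower Ionix maximises π_I = (369 - q_A - q_I)q_I - 62q_I.
Follower FOC: 307 - q_A - 2q_I = 0, so q_I(q_A) = (307 - q_A)/2.
The leader anticipates this reaction. Substituting into P = 369 - Q gives P = 431/2 - (1/2)q_A, so π_A = (431/2 - (1/2)q_A)q_A - 105q_A.
Leader FOC: 221/2 - q_A = 0, so q_A = 221/2.
Then q_I = (307 - 221/2)/2 = 393/4.
Total output Q = 835/4, so price P = 369 - 835/4 = 641/4.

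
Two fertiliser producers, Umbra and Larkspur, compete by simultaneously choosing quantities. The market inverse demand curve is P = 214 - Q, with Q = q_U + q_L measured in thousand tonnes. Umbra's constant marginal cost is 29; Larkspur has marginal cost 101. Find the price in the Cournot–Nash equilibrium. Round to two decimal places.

114.67

Umbra's profit: π_U = (214 - Q)q_U - (29q_U). Setting ∂π_U/∂q_U = 0: 185 - 2q_U - (q_L) = 0.
Larkspur's first-order condition: 113 - 2q_L - (q_U) = 0.
Best responses: q_U = (185 - q_L)/2, q_L = (113 - q_U)/2.
Substituting one into the other gives q_U = 257/3 and q_L = 41/3.
Total output Q = 298/3, so price P = 214 - 298/3 = 344/3.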